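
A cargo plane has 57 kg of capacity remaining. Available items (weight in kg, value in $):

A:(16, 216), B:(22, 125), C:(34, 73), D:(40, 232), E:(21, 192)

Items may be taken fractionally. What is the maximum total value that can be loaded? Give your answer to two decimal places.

524.00

Sort by value per unit weight and fill in that order.
Order: A (216/16=13.50) > E (192/21=9.14) > D (232/40=5.80) > B (125/22=5.68) > C (73/34=2.15)
Fill: take A (16 @ 216) → take E (21 @ 192) → take 20/40 of D → 116.00; 57/57 used.
Total value = 524.00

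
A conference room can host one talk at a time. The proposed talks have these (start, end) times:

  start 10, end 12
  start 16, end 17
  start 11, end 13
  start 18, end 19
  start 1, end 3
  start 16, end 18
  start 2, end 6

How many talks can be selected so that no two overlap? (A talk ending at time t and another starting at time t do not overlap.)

4

Sorted by end: (1,3)  (2,6)  (10,12)  (11,13)  (16,17)  (16,18)  (18,19)
take (1,3); skip (2,6); take (10,12); skip (11,13); take (16,17); take (18,19).
Selected 4 talks.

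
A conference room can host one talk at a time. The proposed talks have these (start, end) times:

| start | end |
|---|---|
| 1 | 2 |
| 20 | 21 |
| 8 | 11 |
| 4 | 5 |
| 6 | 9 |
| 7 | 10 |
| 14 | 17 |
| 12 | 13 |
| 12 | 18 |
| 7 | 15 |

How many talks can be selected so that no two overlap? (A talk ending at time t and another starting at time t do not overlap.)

By end time: (1,2), (4,5), (6,9), (7,10), (8,11), (12,13), (7,15), (14,17), (12,18), (20,21).
Pick (1,2); next start ≥ 2 → (4,5); next start ≥ 5 → (6,9); next start ≥ 9 → (12,13); next start ≥ 13 → (14,17); next start ≥ 17 → (20,21).
Selected 6 talks.

6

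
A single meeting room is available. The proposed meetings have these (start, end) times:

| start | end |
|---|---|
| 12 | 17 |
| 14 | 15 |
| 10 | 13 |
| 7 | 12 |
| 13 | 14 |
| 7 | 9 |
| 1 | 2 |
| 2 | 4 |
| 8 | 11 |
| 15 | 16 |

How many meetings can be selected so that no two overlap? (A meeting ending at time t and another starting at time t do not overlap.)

7

Greedy by earliest finish: after sorting by end time, pick each interval compatible with the last pick.
Sorted by end: (1,2)  (2,4)  (7,9)  (8,11)  (7,12)  (10,13)  (13,14)  (14,15)  (15,16)  (12,17)
take (1,2); take (2,4); take (7,9); skip (8,11); skip (7,12); take (10,13); take (13,14); take (14,15); take (15,16).
Selected 7 meetings.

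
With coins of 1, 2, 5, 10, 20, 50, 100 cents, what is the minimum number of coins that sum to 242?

242 = 2×100 + 2×20 + 1×2
Total coins = 2 + 2 + 1 = 5

5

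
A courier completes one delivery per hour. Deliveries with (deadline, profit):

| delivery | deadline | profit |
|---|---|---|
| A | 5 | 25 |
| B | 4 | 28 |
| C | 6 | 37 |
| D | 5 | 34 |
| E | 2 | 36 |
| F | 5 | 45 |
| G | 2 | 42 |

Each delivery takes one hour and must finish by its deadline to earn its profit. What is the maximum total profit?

222

Take jobs in profit order; each goes to the latest open slot no later than its deadline.
By profit: F(d5,45), G(d2,42), C(d6,37), E(d2,36), D(d5,34), B(d4,28), A(d5,25)
F→slot 5; G→slot 2; C→slot 6; E→slot 1; D→slot 4; B→slot 3; A skipped.
Profit = 36 + 42 + 28 + 34 + 45 + 37 = 222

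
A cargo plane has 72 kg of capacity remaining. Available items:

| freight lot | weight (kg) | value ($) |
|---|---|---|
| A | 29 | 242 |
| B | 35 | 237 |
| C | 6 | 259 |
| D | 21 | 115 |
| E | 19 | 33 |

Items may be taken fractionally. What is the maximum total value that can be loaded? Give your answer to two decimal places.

Sort by value per unit weight and fill in that order.
Ratios (sorted): C 43.17, A 8.34, B 6.77, D 5.48, E 1.74
take C (6 @ 259); take A (29 @ 242); take B (35 @ 237); take 2/21 of D → 10.95. Capacity used 72/72.
Total value = 748.95

748.95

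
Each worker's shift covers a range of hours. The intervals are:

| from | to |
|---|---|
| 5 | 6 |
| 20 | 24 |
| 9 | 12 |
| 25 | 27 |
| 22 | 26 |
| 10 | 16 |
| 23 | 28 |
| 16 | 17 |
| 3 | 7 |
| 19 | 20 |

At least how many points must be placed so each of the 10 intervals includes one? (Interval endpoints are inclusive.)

5

Sort by right endpoint; whenever an interval is uncovered, place a point at its right end.
By right end: [5,6]  [3,7]  [9,12]  [10,16]  [16,17]  [19,20]  [20,24]  [22,26]  [25,27]  [23,28]
[5,6] uncovered → point at 6; [9,12] uncovered → point at 12; [16,17] uncovered → point at 17; [19,20] uncovered → point at 20; [22,26] uncovered → point at 26.
Points: 6, 12, 17, 20, 26 (5 total).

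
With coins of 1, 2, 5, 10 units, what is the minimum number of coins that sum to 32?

4

Use the largest denomination that fits, subtract, and repeat.
32 = 3×10 + 1×2
Total coins = 3 + 1 = 4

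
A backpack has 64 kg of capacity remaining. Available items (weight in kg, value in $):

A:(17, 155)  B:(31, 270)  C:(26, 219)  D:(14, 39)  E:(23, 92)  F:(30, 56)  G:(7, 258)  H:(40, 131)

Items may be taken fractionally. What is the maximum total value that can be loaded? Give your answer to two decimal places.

758.81

Greedy by value/weight ratio, highest first.
Order: G (258/7=36.86) > A (155/17=9.12) > B (270/31=8.71) > C (219/26=8.42) > E (92/23=4.00) > H (131/40=3.27) > D (39/14=2.79) > F (56/30=1.87)
Fill: take G (7 @ 258) → take A (17 @ 155) → take B (31 @ 270) → take 9/26 of C → 75.81; 64/64 used.
Total value = 758.81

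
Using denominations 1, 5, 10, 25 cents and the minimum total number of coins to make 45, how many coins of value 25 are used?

1

45 − 1×25→20 − 2×10→0
Count of 25: 1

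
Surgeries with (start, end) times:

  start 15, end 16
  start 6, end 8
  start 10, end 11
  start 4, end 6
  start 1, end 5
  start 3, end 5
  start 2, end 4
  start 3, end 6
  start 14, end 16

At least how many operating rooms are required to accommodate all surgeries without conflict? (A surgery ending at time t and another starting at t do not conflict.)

Events (time:±→running): 1:+→1 2:+→2 3:+→3 3:+→4 … peak 4.

4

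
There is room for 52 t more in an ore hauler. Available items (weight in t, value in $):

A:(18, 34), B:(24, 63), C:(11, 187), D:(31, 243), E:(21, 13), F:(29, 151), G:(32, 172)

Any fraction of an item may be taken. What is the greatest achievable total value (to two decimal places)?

483.75

Sort by value per unit weight and fill in that order.
Order: C (187/11=17.00) > D (243/31=7.84) > G (172/32=5.38) > F (151/29=5.21) > B (63/24=2.62) > A (34/18=1.89) > E (13/21=0.62)
Fill: take C (11 @ 187) → take D (31 @ 243) → take 10/32 of G → 53.75; 52/52 used.
Total value = 483.75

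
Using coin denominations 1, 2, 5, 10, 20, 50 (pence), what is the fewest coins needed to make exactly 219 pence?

8

Use the largest denomination that fits, subtract, and repeat.
219 = 4×50 + 1×10 + 1×5 + 2×2
Total coins = 4 + 1 + 1 + 2 = 8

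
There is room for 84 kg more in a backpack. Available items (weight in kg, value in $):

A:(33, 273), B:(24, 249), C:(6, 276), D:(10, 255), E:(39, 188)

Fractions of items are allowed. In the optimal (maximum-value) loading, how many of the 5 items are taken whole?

4

Ratios (sorted): C 46.00, D 25.50, B 10.38, A 8.27, E 4.82
take C (6 @ 276); take D (10 @ 255); take B (24 @ 249); take A (33 @ 273); take 11/39 of E → 53.03. Capacity used 84/84.
4 item(s) taken whole; one partial (take 11/39 of E).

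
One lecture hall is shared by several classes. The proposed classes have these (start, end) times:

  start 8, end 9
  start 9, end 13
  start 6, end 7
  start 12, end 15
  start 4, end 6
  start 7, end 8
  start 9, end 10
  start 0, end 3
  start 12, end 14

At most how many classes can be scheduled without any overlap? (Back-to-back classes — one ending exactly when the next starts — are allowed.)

7

Sorted by end: (0,3)  (4,6)  (6,7)  (7,8)  (8,9)  (9,10)  (9,13)  (12,14)  (12,15)
take (0,3); take (4,6); take (6,7); take (7,8); take (8,9); take (9,10); skip (9,13); take (12,14); skip (12,15).
Selected 7 classes.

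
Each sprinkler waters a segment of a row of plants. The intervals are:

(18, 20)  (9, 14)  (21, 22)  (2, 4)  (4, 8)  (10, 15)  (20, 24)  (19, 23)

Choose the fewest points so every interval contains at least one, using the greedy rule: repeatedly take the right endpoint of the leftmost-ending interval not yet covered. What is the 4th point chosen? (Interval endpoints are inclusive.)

Sort by right endpoint; whenever an interval is uncovered, place a point at its right end.
Sorted: [2,4] [4,8] [9,14] [10,15] [18,20] [21,22] [19,23] [20,24]
{[2,4],[4,8]} hit by 4; {[9,14],[10,15]} hit by 14; {[18,20]} hit by 20; {[21,22],[19,23],[20,24]} hit by 22.
Points: 4, 14, 20, 22 (4 total).

22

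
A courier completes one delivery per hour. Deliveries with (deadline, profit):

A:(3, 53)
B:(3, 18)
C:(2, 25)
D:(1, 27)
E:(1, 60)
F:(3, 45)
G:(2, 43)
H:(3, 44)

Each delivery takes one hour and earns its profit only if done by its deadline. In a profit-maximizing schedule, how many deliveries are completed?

3

By profit: E(d1,60), A(d3,53), F(d3,45), H(d3,44), G(d2,43), D(d1,27), C(d2,25), B(d3,18)
E→slot 1; A→slot 3; F→slot 2; H skipped; G skipped; D skipped; C skipped; B skipped.
3 of 8 scheduled.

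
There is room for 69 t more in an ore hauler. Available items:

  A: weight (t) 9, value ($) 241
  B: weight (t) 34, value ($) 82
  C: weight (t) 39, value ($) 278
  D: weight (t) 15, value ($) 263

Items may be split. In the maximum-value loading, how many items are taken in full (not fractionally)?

Ratios (sorted): A 26.78, D 17.53, C 7.13, B 2.41
take A (9 @ 241); take D (15 @ 263); take C (39 @ 278); take 6/34 of B → 14.47. Capacity used 69/69.
3 item(s) taken whole; one partial (take 6/34 of B).

3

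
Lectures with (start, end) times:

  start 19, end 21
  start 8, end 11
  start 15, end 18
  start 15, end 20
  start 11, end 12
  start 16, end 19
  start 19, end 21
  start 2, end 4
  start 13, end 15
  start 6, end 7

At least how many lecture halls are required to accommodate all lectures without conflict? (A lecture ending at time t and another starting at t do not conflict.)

The answer is the maximum number of intervals overlapping at any instant.
Events (time:±→running): 2:+→1 4:-→0 6:+→1 7:-→0 8:+→1 11:-→0 11:+→1 12:-→0 13:+→1 15:-→0 15:+→1 15:+→2 16:+→3 … peak 3.

3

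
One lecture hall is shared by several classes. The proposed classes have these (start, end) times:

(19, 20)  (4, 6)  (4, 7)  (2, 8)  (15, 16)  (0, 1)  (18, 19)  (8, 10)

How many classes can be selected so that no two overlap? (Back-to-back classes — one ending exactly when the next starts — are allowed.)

Sorted by end: (0,1)  (4,6)  (4,7)  (2,8)  (8,10)  (15,16)  (18,19)  (19,20)
take (0,1); take (4,6); skip (4,7); take (8,10); take (15,16); take (18,19); take (19,20).
Selected 6 classes.

6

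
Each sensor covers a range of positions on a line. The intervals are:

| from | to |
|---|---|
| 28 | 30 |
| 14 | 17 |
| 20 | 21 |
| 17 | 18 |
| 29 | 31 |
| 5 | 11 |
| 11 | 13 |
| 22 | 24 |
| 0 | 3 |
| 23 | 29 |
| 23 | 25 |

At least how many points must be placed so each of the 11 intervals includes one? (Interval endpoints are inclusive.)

Process intervals by earliest right end; each time one isn't hit yet, stab at its right endpoint.
Sorted: [0,3] [5,11] [11,13] [14,17] [17,18] [20,21] [22,24] [23,25] [23,29] [28,30] [29,31]
{[0,3]} hit by 3; {[5,11],[11,13]} hit by 11; {[14,17],[17,18]} hit by 17; {[20,21]} hit by 21; {[22,24],[23,25],[23,29]} hit by 24; {[28,30],[29,31]} hit by 30.
Points: 3, 11, 17, 21, 24, 30 (6 total).

6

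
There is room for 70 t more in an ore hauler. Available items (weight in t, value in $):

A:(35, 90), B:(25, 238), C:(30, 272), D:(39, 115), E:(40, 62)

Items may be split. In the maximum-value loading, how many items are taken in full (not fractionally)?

Greedy by value/weight ratio, highest first.
Order: B (238/25=9.52) > C (272/30=9.07) > D (115/39=2.95) > A (90/35=2.57) > E (62/40=1.55)
Fill: take B (25 @ 238) → take C (30 @ 272) → take 15/39 of D → 44.23; 70/70 used.
2 item(s) taken whole; one partial (take 15/39 of D).

2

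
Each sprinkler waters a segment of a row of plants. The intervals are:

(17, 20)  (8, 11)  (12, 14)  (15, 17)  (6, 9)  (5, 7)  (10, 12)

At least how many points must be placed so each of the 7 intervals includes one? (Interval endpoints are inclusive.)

4

Process intervals by earliest right end; each time one isn't hit yet, stab at its right endpoint.
By right end: [5,7]  [6,9]  [8,11]  [10,12]  [12,14]  [15,17]  [17,20]
[5,7] uncovered → point at 7; [8,11] uncovered → point at 11; [12,14] uncovered → point at 14; [15,17] uncovered → point at 17.
Points: 7, 11, 14, 17 (4 total).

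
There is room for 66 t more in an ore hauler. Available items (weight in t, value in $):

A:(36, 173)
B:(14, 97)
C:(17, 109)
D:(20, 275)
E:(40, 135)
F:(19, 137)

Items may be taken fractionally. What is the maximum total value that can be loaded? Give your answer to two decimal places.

Order: D (275/20=13.75) > F (137/19=7.21) > B (97/14=6.93) > C (109/17=6.41) > A (173/36=4.81) > E (135/40=3.38)
Fill: take D (20 @ 275) → take F (19 @ 137) → take B (14 @ 97) → take 13/17 of C → 83.35; 66/66 used.
Total value = 592.35

592.35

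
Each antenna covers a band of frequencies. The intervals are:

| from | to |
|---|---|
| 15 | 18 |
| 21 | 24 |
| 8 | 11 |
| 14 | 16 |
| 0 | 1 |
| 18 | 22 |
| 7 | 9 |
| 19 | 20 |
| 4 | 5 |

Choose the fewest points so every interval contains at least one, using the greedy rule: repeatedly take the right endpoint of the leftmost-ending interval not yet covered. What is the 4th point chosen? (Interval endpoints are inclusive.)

16

By right end: [0,1]  [4,5]  [7,9]  [8,11]  [14,16]  [15,18]  [19,20]  [18,22]  [21,24]
[0,1] uncovered → point at 1; [4,5] uncovered → point at 5; [7,9] uncovered → point at 9; [14,16] uncovered → point at 16; [19,20] uncovered → point at 20; [21,24] uncovered → point at 24.
Points: 1, 5, 9, 16, 20, 24 (6 total).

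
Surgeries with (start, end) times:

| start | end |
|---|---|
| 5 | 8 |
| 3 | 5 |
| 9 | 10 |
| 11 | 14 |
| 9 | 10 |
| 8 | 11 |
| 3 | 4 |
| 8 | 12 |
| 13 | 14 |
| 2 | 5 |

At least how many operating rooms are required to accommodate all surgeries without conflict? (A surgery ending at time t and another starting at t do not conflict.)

Events (time:±→running): 2:+→1 3:+→2 3:+→3 4:-→2 5:-→1 5:-→0 5:+→1 8:-→0 8:+→1 8:+→2 9:+→3 9:+→4 … peak 4.

4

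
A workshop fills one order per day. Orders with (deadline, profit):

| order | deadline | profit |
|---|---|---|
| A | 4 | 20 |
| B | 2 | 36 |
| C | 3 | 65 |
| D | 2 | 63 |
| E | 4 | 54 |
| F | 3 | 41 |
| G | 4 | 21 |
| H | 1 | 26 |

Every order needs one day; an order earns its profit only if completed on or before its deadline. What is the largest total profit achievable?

Profit order: C=65 D=63 E=54 F=41 B=36 H=26 G=21 A=20
Assign: C→slot 3, D→slot 2, E→slot 4, F→slot 1, B skipped, H skipped, G skipped, A skipped.
Slots: [1:F] [2:D] [3:C] [4:E]
Profit = 41 + 63 + 65 + 54 = 223

223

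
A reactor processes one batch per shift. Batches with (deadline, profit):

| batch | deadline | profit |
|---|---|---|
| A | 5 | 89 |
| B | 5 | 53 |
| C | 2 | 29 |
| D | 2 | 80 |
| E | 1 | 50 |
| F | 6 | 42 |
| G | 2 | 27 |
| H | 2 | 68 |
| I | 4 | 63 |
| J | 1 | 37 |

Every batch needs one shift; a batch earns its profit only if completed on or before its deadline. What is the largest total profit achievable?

395

Take jobs in profit order; each goes to the latest open slot no later than its deadline.
By profit: A(d5,89), D(d2,80), H(d2,68), I(d4,63), B(d5,53), E(d1,50), F(d6,42), J(d1,37), C(d2,29), G(d2,27)
A→slot 5; D→slot 2; H→slot 1; I→slot 4; B→slot 3; E skipped; F→slot 6; J skipped; C skipped; G skipped.
Profit = 68 + 80 + 53 + 63 + 89 + 42 = 395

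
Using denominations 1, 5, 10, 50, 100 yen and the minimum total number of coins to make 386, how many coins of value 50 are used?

Greedy: take as many of the largest coin as possible, then repeat with the remainder.
386 = 3×100 + 1×50 + 3×10 + 1×5 + 1×1
Count of 50: 1

1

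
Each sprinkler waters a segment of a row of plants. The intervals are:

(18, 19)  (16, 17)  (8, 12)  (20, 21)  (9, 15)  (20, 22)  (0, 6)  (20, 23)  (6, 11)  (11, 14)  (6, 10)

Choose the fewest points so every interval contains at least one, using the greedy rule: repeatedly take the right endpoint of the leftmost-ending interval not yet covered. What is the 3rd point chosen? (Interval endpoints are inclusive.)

Sort by right endpoint; whenever an interval is uncovered, place a point at its right end.
By right end: [0,6]  [6,10]  [6,11]  [8,12]  [11,14]  [9,15]  [16,17]  [18,19]  [20,21]  [20,22]  [20,23]
[0,6] uncovered → point at 6; [8,12] uncovered → point at 12; [16,17] uncovered → point at 17; [18,19] uncovered → point at 19; [20,21] uncovered → point at 21.
Points: 6, 12, 17, 19, 21 (5 total).

17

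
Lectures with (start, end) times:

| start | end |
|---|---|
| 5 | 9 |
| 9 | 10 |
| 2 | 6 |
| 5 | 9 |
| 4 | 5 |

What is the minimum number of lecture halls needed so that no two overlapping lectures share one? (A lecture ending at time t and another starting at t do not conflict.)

3

Count concurrent intervals with a sweep; the peak is the room count.
Events (time:±→running): 2:+→1 4:+→2 5:-→1 5:+→2 5:+→3 … peak 3.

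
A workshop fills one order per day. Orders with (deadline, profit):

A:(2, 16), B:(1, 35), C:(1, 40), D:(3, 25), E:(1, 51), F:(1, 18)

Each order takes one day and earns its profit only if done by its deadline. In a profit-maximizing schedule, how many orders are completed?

3

Profit order: E=51 C=40 B=35 D=25 F=18 A=16
Assign: E→slot 1, C skipped, B skipped, D→slot 3, F skipped, A→slot 2.
Slots: [1:E] [2:A] [3:D]
3 of 6 scheduled.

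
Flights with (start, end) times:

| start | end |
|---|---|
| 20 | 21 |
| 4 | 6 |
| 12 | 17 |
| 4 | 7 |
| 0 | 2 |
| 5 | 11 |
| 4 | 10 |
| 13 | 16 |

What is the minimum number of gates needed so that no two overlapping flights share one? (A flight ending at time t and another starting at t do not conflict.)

4

Count concurrent intervals with a sweep; the peak is the room count.
starts: [0, 4, 4, 4, 5, 12, 13, 20]
ends:   [2, 6, 7, 10, 11, 16, 17, 21]
s0→1 e2→0 s4→1 s4→2 s4→3 s5→4  — peak 4.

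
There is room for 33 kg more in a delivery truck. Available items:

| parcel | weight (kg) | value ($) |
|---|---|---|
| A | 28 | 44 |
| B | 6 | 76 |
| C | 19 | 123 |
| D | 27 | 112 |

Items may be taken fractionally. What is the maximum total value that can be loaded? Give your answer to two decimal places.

Greedy by value/weight ratio, highest first.
Ratios (sorted): B 12.67, C 6.47, D 4.15, A 1.57
take B (6 @ 76); take C (19 @ 123); take 8/27 of D → 33.19. Capacity used 33/33.
Total value = 232.19

232.19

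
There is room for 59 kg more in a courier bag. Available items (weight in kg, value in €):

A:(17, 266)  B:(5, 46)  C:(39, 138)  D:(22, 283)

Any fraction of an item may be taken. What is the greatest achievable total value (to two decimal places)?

Ratios (sorted): A 15.65, D 12.86, B 9.20, C 3.54
take A (17 @ 266); take D (22 @ 283); take B (5 @ 46); take 15/39 of C → 53.08. Capacity used 59/59.
Total value = 648.08

648.08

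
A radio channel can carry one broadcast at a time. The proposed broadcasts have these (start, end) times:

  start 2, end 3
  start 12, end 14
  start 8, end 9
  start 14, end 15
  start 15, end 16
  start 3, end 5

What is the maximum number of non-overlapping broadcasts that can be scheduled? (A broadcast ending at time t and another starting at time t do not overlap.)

Sort by end time and greedily take each interval whose start is ≥ the last chosen end.
Sorted by end: (2,3)  (3,5)  (8,9)  (12,14)  (14,15)  (15,16)
take (2,3); take (3,5); take (8,9); take (12,14); take (14,15); take (15,16).
Selected 6 broadcasts.

6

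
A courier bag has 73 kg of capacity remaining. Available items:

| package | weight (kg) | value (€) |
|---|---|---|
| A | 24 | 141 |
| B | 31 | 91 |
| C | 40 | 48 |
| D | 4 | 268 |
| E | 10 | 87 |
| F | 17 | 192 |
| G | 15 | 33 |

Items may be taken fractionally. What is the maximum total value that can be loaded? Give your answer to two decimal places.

740.84

Greedy by value/weight ratio, highest first.
Ratios (sorted): D 67.00, F 11.29, E 8.70, A 5.88, B 2.94, G 2.20, C 1.20
take D (4 @ 268); take F (17 @ 192); take E (10 @ 87); take A (24 @ 141); take 18/31 of B → 52.84. Capacity used 73/73.
Total value = 740.84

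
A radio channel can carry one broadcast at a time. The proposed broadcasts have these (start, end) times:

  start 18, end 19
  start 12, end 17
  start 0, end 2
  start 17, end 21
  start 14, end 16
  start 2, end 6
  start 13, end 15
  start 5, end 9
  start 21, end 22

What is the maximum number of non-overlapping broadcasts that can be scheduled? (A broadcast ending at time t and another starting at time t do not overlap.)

5

By end time: (0,2), (2,6), (5,9), (13,15), (14,16), (12,17), (18,19), (17,21), (21,22).
Pick (0,2); next start ≥ 2 → (2,6); next start ≥ 6 → (13,15); next start ≥ 15 → (18,19); next start ≥ 19 → (21,22).
Selected 5 broadcasts.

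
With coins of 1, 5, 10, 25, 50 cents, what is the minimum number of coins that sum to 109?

Use the largest denomination that fits, subtract, and repeat.
109 = 2×50 + 1×5 + 4×1
Total coins = 2 + 1 + 4 = 7

7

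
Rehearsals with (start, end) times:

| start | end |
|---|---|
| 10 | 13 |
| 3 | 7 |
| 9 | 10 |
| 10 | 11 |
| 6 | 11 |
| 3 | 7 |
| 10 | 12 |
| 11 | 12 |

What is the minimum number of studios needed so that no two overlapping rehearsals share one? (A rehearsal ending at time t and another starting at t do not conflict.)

Events (time:±→running): 3:+→1 3:+→2 6:+→3 7:-→2 7:-→1 9:+→2 10:-→1 10:+→2 10:+→3 10:+→4 … peak 4.

4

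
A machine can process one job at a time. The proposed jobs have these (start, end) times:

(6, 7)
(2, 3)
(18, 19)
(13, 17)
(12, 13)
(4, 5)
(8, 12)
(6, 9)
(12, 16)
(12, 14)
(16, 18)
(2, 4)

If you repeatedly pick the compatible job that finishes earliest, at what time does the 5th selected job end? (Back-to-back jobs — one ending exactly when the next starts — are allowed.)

13

Sort by end time and greedily take each interval whose start is ≥ the last chosen end.
By end time: (2,3), (2,4), (4,5), (6,7), (6,9), (8,12), (12,13), (12,14), (12,16), (13,17), (16,18), (18,19).
Pick (2,3); next start ≥ 3 → (4,5); next start ≥ 5 → (6,7); next start ≥ 7 → (8,12); next start ≥ 12 → (12,13); next start ≥ 13 → (13,17); next start ≥ 17 → (18,19).
Selected: (2,3) (4,5) (6,7) (8,12) (12,13) (13,17) (18,19)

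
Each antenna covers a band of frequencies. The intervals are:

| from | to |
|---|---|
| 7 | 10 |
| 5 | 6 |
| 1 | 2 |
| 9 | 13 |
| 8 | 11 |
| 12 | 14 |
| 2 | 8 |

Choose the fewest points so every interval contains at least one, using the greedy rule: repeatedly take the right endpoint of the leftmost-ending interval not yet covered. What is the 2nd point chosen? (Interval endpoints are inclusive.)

By right end: [1,2]  [5,6]  [2,8]  [7,10]  [8,11]  [9,13]  [12,14]
[1,2] uncovered → point at 2; [5,6] uncovered → point at 6; [7,10] uncovered → point at 10; [12,14] uncovered → point at 14.
Points: 2, 6, 10, 14 (4 total).

6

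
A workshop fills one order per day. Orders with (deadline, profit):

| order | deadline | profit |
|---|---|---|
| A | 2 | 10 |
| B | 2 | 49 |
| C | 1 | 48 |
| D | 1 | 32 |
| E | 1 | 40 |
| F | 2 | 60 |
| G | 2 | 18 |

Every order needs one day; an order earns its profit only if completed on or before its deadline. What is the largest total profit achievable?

109

Profit order: F=60 B=49 C=48 E=40 D=32 G=18 A=10
Assign: F→slot 2, B→slot 1, C skipped, E skipped, D skipped, G skipped, A skipped.
Slots: [1:B] [2:F]
Profit = 49 + 60 = 109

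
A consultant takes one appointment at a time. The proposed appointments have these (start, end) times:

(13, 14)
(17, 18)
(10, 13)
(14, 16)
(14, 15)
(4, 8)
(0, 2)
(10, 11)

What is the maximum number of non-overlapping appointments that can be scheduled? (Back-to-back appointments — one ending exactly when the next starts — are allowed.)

6

By end time: (0,2), (4,8), (10,11), (10,13), (13,14), (14,15), (14,16), (17,18).
Pick (0,2); next start ≥ 2 → (4,8); next start ≥ 8 → (10,11); next start ≥ 11 → (13,14); next start ≥ 14 → (14,15); next start ≥ 15 → (17,18).
Selected 6 appointments.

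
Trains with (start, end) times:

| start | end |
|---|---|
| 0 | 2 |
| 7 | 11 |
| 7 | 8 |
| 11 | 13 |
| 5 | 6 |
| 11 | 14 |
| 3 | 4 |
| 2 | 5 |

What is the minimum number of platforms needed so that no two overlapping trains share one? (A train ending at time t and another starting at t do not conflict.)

2

Count concurrent intervals with a sweep; the peak is the room count.
starts: [0, 2, 3, 5, 7, 7, 11, 11]
ends:   [2, 4, 5, 6, 8, 11, 13, 14]
s0→1 e2→0 s2→1 s3→2  — peak 2.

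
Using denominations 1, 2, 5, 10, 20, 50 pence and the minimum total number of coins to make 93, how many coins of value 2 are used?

93 = 1×50 + 2×20 + 1×2 + 1×1
Count of 2: 1

1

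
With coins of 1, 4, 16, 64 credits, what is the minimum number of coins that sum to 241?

241 − 3×64→49 − 3×16→1 − 1×1→0
Total coins = 3 + 3 + 1 = 7

7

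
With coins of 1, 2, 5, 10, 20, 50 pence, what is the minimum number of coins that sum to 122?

4

Use the largest denomination that fits, subtract, and repeat.
122 − 2×50→22 − 1×20→2 − 1×2→0
Total coins = 2 + 1 + 1 = 4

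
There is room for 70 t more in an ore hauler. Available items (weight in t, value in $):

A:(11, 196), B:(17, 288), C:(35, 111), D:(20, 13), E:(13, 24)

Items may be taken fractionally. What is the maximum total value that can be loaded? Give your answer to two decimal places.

Sort by value per unit weight and fill in that order.
Ratios (sorted): A 17.82, B 16.94, C 3.17, E 1.85, D 0.65
take A (11 @ 196); take B (17 @ 288); take C (35 @ 111); take 7/13 of E → 12.92. Capacity used 70/70.
Total value = 607.92

607.92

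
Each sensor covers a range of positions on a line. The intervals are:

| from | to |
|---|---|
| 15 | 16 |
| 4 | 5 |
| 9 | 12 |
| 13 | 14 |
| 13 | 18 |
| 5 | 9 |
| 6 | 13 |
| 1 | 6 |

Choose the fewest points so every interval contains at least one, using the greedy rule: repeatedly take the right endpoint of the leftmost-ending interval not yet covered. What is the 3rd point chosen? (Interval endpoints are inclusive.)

14

By right end: [4,5]  [1,6]  [5,9]  [9,12]  [6,13]  [13,14]  [15,16]  [13,18]
[4,5] uncovered → point at 5; [9,12] uncovered → point at 12; [13,14] uncovered → point at 14; [15,16] uncovered → point at 16.
Points: 5, 12, 14, 16 (4 total).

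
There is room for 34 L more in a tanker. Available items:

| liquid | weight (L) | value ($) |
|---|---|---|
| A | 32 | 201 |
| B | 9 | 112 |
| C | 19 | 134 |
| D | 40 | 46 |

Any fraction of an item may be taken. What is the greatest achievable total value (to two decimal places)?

283.69

Ratios (sorted): B 12.44, C 7.05, A 6.28, D 1.15
take B (9 @ 112); take C (19 @ 134); take 6/32 of A → 37.69. Capacity used 34/34.
Total value = 283.69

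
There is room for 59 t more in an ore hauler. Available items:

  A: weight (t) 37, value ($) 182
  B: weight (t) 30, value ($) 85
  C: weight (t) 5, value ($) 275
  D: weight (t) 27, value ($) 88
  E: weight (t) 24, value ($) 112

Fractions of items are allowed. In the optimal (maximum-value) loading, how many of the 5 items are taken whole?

2

Greedy by value/weight ratio, highest first.
Order: C (275/5=55.00) > A (182/37=4.92) > E (112/24=4.67) > D (88/27=3.26) > B (85/30=2.83)
Fill: take C (5 @ 275) → take A (37 @ 182) → take 17/24 of E → 79.33; 59/59 used.
2 item(s) taken whole; one partial (take 17/24 of E).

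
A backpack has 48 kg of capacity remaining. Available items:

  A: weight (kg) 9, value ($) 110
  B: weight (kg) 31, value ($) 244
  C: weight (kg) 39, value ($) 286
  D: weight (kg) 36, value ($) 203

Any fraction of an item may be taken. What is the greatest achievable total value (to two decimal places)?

412.67

Sort by value per unit weight and fill in that order.
Ratios (sorted): A 12.22, B 7.87, C 7.33, D 5.64
take A (9 @ 110); take B (31 @ 244); take 8/39 of C → 58.67. Capacity used 48/48.
Total value = 412.67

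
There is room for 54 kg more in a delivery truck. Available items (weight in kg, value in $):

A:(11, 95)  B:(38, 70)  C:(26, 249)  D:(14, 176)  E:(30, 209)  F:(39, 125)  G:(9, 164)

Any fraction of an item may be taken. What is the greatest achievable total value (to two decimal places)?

632.18

Sort by value per unit weight and fill in that order.
Order: G (164/9=18.22) > D (176/14=12.57) > C (249/26=9.58) > A (95/11=8.64) > E (209/30=6.97) > F (125/39=3.21) > B (70/38=1.84)
Fill: take G (9 @ 164) → take D (14 @ 176) → take C (26 @ 249) → take 5/11 of A → 43.18; 54/54 used.
Total value = 632.18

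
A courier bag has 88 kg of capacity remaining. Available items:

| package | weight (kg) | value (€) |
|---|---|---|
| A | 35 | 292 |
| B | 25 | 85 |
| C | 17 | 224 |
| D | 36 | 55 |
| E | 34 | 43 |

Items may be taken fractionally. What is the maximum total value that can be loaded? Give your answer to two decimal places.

Sort by value per unit weight and fill in that order.
Ratios (sorted): C 13.18, A 8.34, B 3.40, D 1.53, E 1.26
take C (17 @ 224); take A (35 @ 292); take B (25 @ 85); take 11/36 of D → 16.81. Capacity used 88/88.
Total value = 617.81

617.81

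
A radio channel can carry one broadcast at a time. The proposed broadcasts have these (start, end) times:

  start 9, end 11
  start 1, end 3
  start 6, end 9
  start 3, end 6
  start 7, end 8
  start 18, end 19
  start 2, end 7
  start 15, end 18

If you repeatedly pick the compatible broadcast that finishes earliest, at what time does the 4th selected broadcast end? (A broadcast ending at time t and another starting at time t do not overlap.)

11

Order by finish time; keep every interval that doesn't clash with the previous kept one.
Sorted by end: (1,3)  (3,6)  (2,7)  (7,8)  (6,9)  (9,11)  (15,18)  (18,19)
take (1,3); take (3,6); skip (2,7); take (7,8); take (9,11); take (15,18); take (18,19).
Selected: (1,3) (3,6) (7,8) (9,11) (15,18) (18,19)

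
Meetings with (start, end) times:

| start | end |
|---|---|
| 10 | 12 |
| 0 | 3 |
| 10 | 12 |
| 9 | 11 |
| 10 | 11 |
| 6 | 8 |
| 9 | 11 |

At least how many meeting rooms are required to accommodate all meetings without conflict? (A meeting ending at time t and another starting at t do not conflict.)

5

Count concurrent intervals with a sweep; the peak is the room count.
starts: [0, 6, 9, 9, 10, 10, 10]
ends:   [3, 8, 11, 11, 11, 12, 12]
s0→1 e3→0 s6→1 e8→0 s9→1 s9→2 s10→3 s10→4 s10→5  — peak 5.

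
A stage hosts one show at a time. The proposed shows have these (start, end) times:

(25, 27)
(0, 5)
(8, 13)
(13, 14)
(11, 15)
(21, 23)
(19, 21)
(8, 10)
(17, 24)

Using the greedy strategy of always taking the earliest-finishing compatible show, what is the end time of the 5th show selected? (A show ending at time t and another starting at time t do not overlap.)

23

Order by finish time; keep every interval that doesn't clash with the previous kept one.
Sorted by end: (0,5)  (8,10)  (8,13)  (13,14)  (11,15)  (19,21)  (21,23)  (17,24)  (25,27)
take (0,5); take (8,10); take (13,14); take (19,21); take (21,23); skip (17,24); take (25,27).
Selected: (0,5) (8,10) (13,14) (19,21) (21,23) (25,27)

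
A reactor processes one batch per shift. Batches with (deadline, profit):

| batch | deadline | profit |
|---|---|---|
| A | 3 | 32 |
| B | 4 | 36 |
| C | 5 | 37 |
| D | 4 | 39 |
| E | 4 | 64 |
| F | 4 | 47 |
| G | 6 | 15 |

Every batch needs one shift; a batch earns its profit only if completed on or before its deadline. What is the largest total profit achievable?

Profit order: E=64 F=47 D=39 C=37 B=36 A=32 G=15
Assign: E→slot 4, F→slot 3, D→slot 2, C→slot 5, B→slot 1, A skipped, G→slot 6.
Slots: [1:B] [2:D] [3:F] [4:E] [5:C] [6:G]
Profit = 36 + 39 + 47 + 64 + 37 + 15 = 238

238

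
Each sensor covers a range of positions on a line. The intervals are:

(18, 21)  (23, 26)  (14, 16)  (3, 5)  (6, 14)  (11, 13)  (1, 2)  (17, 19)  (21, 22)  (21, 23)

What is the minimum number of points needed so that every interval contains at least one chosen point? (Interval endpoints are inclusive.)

7

By right end: [1,2]  [3,5]  [11,13]  [6,14]  [14,16]  [17,19]  [18,21]  [21,22]  [21,23]  [23,26]
[1,2] uncovered → point at 2; [3,5] uncovered → point at 5; [11,13] uncovered → point at 13; [14,16] uncovered → point at 16; [17,19] uncovered → point at 19; [21,22] uncovered → point at 22; [23,26] uncovered → point at 26.
Points: 2, 5, 13, 16, 19, 22, 26 (7 total).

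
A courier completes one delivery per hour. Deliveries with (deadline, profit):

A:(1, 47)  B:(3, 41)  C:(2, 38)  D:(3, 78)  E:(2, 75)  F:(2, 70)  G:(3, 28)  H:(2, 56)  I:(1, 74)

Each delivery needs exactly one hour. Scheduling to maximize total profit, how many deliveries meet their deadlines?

Sort by profit descending; place each in the latest free slot ≤ its deadline.
Profit order: D=78 E=75 I=74 F=70 H=56 A=47 B=41 C=38 G=28
Assign: D→slot 3, E→slot 2, I→slot 1, F skipped, H skipped, A skipped, B skipped, C skipped, G skipped.
Slots: [1:I] [2:E] [3:D]
3 of 9 scheduled.

3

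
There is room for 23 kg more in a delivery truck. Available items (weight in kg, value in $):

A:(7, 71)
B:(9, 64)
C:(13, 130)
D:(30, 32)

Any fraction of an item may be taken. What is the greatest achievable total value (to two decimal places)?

222.33

Sort by value per unit weight and fill in that order.
Order: A (71/7=10.14) > C (130/13=10.00) > B (64/9=7.11) > D (32/30=1.07)
Fill: take A (7 @ 71) → take C (13 @ 130) → take 3/9 of B → 21.33; 23/23 used.
Total value = 222.33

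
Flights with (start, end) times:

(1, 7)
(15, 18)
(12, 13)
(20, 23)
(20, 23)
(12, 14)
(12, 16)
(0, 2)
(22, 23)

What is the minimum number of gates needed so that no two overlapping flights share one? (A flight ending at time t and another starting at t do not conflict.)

Count concurrent intervals with a sweep; the peak is the room count.
Events (time:±→running): 0:+→1 1:+→2 2:-→1 7:-→0 12:+→1 12:+→2 12:+→3 … peak 3.

3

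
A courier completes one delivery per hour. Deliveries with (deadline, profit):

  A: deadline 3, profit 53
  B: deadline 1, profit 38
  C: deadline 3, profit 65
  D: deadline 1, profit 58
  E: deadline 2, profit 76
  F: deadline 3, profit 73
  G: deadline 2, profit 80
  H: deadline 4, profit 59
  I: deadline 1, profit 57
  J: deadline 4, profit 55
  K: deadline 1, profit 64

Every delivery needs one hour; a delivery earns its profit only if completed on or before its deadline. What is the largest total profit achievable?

Sort by profit descending; place each in the latest free slot ≤ its deadline.
Profit order: G=80 E=76 F=73 C=65 K=64 H=59 D=58 I=57 J=55 A=53 B=38
Assign: G→slot 2, E→slot 1, F→slot 3, C skipped, K skipped, H→slot 4, D skipped, I skipped, J skipped, A skipped, B skipped.
Slots: [1:E] [2:G] [3:F] [4:H]
Profit = 76 + 80 + 73 + 59 = 288

288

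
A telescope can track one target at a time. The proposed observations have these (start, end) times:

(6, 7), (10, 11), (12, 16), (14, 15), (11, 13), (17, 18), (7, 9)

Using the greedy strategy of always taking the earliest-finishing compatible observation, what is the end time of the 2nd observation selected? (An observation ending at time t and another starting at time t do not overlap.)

Greedy by earliest finish: after sorting by end time, pick each interval compatible with the last pick.
By end time: (6,7), (7,9), (10,11), (11,13), (14,15), (12,16), (17,18).
Pick (6,7); next start ≥ 7 → (7,9); next start ≥ 9 → (10,11); next start ≥ 11 → (11,13); next start ≥ 13 → (14,15); next start ≥ 15 → (17,18).
Selected: (6,7) (7,9) (10,11) (11,13) (14,15) (17,18)

9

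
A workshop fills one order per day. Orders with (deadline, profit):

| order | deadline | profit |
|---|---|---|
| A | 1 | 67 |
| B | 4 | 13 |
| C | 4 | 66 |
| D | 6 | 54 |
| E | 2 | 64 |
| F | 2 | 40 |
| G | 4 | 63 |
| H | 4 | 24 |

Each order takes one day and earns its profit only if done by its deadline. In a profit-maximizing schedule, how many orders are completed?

Take jobs in profit order; each goes to the latest open slot no later than its deadline.
Profit order: A=67 C=66 E=64 G=63 D=54 F=40 H=24 B=13
Assign: A→slot 1, C→slot 4, E→slot 2, G→slot 3, D→slot 6, F skipped, H skipped, B skipped.
Slots: [1:A] [2:E] [3:G] [4:C] [6:D]
5 of 8 scheduled.

5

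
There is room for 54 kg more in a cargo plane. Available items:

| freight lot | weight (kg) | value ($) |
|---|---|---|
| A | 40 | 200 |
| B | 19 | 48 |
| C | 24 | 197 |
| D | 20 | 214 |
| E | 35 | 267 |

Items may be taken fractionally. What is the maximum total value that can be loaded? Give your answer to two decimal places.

487.29

Sort by value per unit weight and fill in that order.
Ratios (sorted): D 10.70, C 8.21, E 7.63, A 5.00, B 2.53
take D (20 @ 214); take C (24 @ 197); take 10/35 of E → 76.29. Capacity used 54/54.
Total value = 487.29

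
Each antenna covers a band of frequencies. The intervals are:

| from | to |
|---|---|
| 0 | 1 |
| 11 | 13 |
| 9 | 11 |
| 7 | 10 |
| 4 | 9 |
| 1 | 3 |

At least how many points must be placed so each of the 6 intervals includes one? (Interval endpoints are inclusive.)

Process intervals by earliest right end; each time one isn't hit yet, stab at its right endpoint.
Sorted: [0,1] [1,3] [4,9] [7,10] [9,11] [11,13]
{[0,1],[1,3]} hit by 1; {[4,9],[7,10],[9,11]} hit by 9; {[11,13]} hit by 13.
Points: 1, 9, 13 (3 total).

3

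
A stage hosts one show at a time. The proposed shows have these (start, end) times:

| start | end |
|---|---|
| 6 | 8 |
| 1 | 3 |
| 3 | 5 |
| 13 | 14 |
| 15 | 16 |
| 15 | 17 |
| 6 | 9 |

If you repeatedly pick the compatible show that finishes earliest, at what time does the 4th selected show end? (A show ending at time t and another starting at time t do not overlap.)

Sorted by end: (1,3)  (3,5)  (6,8)  (6,9)  (13,14)  (15,16)  (15,17)
take (1,3); take (3,5); take (6,8); take (13,14); take (15,16); skip (15,17).
Selected: (1,3) (3,5) (6,8) (13,14) (15,16)

14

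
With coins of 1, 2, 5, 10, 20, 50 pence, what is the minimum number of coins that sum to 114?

5

Greedy: take as many of the largest coin as possible, then repeat with the remainder.
114 − 2×50→14 − 1×10→4 − 2×2→0
Total coins = 2 + 1 + 2 = 5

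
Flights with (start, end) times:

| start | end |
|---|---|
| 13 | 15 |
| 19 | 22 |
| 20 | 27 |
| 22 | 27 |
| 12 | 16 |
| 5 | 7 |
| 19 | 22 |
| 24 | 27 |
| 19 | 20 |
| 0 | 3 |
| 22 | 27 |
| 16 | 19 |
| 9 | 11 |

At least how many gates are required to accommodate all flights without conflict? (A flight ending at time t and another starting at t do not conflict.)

4

Events (time:±→running): 0:+→1 3:-→0 5:+→1 7:-→0 9:+→1 11:-→0 12:+→1 13:+→2 15:-→1 16:-→0 16:+→1 19:-→0 19:+→1 19:+→2 19:+→3 20:-→2 20:+→3 22:-→2 22:-→1 22:+→2 22:+→3 24:+→4 … peak 4.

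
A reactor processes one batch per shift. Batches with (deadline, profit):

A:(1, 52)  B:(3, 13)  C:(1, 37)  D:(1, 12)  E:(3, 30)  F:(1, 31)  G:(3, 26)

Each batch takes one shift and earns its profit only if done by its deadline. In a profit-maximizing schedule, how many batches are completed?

3

By profit: A(d1,52), C(d1,37), F(d1,31), E(d3,30), G(d3,26), B(d3,13), D(d1,12)
A→slot 1; C skipped; F skipped; E→slot 3; G→slot 2; B skipped; D skipped.
3 of 7 scheduled.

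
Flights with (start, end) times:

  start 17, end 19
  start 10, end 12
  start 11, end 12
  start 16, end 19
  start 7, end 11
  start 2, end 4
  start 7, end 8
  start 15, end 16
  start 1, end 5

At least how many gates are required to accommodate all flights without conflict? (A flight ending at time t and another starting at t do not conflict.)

2

Events (time:±→running): 1:+→1 2:+→2 … peak 2.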